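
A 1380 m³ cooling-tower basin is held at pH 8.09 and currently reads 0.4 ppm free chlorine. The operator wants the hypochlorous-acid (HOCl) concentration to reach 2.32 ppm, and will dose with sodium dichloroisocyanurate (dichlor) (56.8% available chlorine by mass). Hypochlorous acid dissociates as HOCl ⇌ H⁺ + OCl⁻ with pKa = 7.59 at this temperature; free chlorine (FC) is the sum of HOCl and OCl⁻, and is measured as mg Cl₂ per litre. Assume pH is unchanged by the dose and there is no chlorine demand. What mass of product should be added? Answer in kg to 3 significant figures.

22.5 kg

Volume: 1380 m³ = 1,380,000 L.
[OCl⁻]/[HOCl] = 10^(pH − pKa) = 10^(8.09 − 7.59) = 3.162; fraction as HOCl = 1/(1 + 3.162) = 0.2403.
Free chlorine required for 2.32 ppm HOCl: 2.32 / 0.2403 = 9.656 ppm.
FC to add: 9.656 − 0.4 = 9.256 mg/L as Cl₂.
Cl₂ equivalent: 9.256 mg/L × 1,380,000 L = 12,770 g.
Product at 56.8% available Cl: 12,770 / 0.568 = 22,490 g.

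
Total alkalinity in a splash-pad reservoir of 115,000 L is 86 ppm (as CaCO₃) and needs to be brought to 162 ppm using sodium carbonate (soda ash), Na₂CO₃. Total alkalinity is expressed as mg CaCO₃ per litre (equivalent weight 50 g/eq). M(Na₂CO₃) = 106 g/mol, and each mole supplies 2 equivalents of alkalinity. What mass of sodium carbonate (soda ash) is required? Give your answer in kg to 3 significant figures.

9.26 kg

Alkalinity to add: (162 − 86) = 76 mg/L as CaCO₃ × 115,000 L = 8740 g as CaCO₃.
Equivalents: 8740 g ÷ 50 g/eq = 174.8 eq.
Each mole of Na₂CO₃ supplies 2 eq, so 174.8 / 2 = 87.4 mol.
Mass: 87.4 mol × 106 g/mol = 9264 g.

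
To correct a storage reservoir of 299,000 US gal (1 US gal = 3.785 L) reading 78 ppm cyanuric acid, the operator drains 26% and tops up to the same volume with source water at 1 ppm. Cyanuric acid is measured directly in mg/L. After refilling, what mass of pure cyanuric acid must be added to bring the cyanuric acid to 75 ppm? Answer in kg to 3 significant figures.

Volume: 299,000 US gal × 3.785 L/gal = 1,131,715 L.
After draining 26% and refilling: 78 × 0.74 + 1 × 0.26 = 57.98 ppm.
Deficit to target: 75 − 57.98 = 17.02 mg/L.
Mass: 17.02 mg/L × 1,131,715 L = 19,260 g cyanuric acid.

19.3 kg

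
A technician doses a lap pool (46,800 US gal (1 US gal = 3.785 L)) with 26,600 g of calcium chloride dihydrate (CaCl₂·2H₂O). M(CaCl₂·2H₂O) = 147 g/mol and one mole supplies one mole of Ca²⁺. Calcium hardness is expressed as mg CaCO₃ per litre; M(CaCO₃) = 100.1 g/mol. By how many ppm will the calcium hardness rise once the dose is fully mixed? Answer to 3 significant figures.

102 ppm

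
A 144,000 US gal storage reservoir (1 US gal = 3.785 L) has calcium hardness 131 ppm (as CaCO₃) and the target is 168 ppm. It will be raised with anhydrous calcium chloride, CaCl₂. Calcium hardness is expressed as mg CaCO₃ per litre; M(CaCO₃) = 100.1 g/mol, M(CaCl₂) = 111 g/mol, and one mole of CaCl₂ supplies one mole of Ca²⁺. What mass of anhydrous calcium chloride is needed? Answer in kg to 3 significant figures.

22.4 kg

Volume: 144,000 US gal × 3.785 L/gal = 545,040 L.
Hardness to add: (168 − 131) = 37 mg/L as CaCO₃ × 545,040 L = 20,170 g as CaCO₃.
Moles of Ca²⁺ (1 mol Ca²⁺ ≡ 1 mol CaCO₃): 20,170 / 100.1 g/mol = 201.5 mol.
Mass of CaCl₂: 201.5 × 111 = 22,360 g.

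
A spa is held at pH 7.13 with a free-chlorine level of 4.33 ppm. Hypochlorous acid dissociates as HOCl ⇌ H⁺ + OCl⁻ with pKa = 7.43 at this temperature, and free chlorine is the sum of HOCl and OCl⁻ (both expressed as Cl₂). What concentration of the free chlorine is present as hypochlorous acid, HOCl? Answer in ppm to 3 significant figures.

[OCl⁻]/[HOCl] = 10^(pH − pKa) = 10^(7.13 − 7.43) = 10^-0.30 = 0.5012.
Fraction as HOCl = 1 / (1 + 0.5012) = 0.6661.
HOCl = 0.6661 × 4.33 ppm = 2.884 ppm.

2.88 ppm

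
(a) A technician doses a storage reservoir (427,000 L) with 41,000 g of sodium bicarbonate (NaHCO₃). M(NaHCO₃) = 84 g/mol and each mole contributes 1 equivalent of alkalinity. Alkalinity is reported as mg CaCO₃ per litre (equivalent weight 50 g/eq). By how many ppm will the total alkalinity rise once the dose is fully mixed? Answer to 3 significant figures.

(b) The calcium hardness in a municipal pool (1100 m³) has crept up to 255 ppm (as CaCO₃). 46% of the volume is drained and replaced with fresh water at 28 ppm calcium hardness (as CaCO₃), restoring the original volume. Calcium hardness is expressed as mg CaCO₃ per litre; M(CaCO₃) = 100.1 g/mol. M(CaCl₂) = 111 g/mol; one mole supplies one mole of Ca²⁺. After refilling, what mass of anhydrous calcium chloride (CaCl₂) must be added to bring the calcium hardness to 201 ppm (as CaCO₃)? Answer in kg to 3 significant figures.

(a) Moles of NaHCO₃: 41,000 g ÷ 84 g/mol = 488.1 mol → 488.1 eq of alkalinity.
(a) As CaCO₃: 488.1 eq × 50 g/eq = 24,400 g.
(a) Rise: 24,400 g / 427,000 L × 1000 = 57.15 mg/L.

(b) Volume: 1100 m³ = 1,100,000 L.
(b) After draining 46% and refilling: 255 × 0.54 + 28 × 0.46 = 150.58 ppm.
(b) Deficit to target: 201 − 150.58 = 50.42 mg/L.
(b) As CaCO₃: 50.42 mg/L × 1,100,000 L = 55,460 g; ÷ 100.1 = 554.1 mol Ca²⁺.
(b) Mass: 554.1 × 111 = 61,500 g.

(a) 57.2 ppm; (b) 61.5 kg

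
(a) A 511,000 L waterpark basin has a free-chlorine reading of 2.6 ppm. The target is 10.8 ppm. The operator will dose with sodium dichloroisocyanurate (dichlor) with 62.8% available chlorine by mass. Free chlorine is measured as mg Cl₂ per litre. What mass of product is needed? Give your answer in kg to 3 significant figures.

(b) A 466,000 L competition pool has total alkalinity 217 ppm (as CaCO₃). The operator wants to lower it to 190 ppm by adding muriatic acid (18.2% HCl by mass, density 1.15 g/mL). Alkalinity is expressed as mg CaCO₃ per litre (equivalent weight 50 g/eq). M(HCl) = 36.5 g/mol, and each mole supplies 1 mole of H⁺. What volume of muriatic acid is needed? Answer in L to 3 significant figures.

(a) Chlorine deficit: 10.8 − 2.6 = 8.2 ppm = 8.2 mg/L as Cl₂.
(a) Cl₂ equivalent needed: 8.2 mg/L × 511,000 L = 4,190,000 mg = 4190 g.
(a) Product at 62.8% available chlorine: 4190 / 0.628 = 6672 g.

(b) Alkalinity to neutralize: (217 − 190) = 27 mg/L as CaCO₃ × 466,000 L = 12,580 g as CaCO₃.
(b) Equivalents of H⁺ required: 12,580 ÷ 50 g/eq = 251.6 eq = 251.6 mol HCl.
(b) Mass of HCl: 251.6 × 36.5 = 9185 g.
(b) Mass of 18.2% solution: 9185 / 0.182 = 50,470 g.
(b) Volume: 50,470 g ÷ 1.15 g/mL = 43,880 mL.

(a) 6.67 kg; (b) 43.9 L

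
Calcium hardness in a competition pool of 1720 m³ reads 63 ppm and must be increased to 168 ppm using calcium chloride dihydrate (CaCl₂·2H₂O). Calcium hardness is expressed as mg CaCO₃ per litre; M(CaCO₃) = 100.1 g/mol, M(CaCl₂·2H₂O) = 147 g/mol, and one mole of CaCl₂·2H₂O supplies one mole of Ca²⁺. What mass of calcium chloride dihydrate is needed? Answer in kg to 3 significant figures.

265 kg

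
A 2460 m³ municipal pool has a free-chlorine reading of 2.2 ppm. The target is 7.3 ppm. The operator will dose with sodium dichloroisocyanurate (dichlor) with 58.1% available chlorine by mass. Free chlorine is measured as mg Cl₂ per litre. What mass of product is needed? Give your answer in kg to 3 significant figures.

Volume: 2460 m³ = 2,460,000 L.
Chlorine deficit: 7.3 − 2.2 = 5.1 ppm = 5.1 mg/L as Cl₂.
Cl₂ equivalent needed: 5.1 mg/L × 2,460,000 L = 12,550,000 mg = 12,550 g.
Product at 58.1% available chlorine: 12,550 / 0.581 = 21,590 g.

21.6 kg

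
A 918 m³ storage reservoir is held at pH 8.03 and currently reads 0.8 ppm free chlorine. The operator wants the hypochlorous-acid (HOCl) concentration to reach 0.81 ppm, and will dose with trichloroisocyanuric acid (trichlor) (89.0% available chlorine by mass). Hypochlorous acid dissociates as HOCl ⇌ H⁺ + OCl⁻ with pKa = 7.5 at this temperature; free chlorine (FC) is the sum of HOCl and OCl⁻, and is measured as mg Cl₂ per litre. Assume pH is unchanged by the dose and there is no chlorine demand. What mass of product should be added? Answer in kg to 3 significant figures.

2.84 kg

Volume: 918 m³ = 918,000 L.
[OCl⁻]/[HOCl] = 10^(pH − pKa) = 10^(8.03 − 7.5) = 3.388; fraction as HOCl = 1/(1 + 3.388) = 0.2279.
Free chlorine required for 0.81 ppm HOCl: 0.81 / 0.2279 = 3.555 ppm.
FC to add: 3.555 − 0.8 = 2.755 mg/L as Cl₂.
Cl₂ equivalent: 2.755 mg/L × 918,000 L = 2529 g.
Product at 89.0% available Cl: 2529 / 0.89 = 2841 g.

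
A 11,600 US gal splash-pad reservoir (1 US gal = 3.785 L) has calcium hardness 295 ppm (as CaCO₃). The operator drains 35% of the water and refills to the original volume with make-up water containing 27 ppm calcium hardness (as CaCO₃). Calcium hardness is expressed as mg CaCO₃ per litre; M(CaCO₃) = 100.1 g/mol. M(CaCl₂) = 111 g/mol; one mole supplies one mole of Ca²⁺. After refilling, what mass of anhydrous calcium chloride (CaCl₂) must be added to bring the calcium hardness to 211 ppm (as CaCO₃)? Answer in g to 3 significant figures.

477 g

Volume: 11,600 US gal × 3.785 L/gal = 43,906 L.
After draining 35% and refilling: 295 × 0.65 + 27 × 0.35 = 201.2 ppm.
Deficit to target: 211 − 201.2 = 9.8 mg/L.
As CaCO₃: 9.8 mg/L × 43,906 L = 430.3 g; ÷ 100.1 = 4.298 mol Ca²⁺.
Mass: 4.298 × 111 = 477.1 g.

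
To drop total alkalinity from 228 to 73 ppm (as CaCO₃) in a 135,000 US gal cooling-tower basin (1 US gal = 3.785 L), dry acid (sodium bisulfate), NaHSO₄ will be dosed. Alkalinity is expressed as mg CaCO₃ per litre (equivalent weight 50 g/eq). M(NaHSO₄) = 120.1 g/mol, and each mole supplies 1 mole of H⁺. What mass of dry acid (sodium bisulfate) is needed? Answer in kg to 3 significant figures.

190 kg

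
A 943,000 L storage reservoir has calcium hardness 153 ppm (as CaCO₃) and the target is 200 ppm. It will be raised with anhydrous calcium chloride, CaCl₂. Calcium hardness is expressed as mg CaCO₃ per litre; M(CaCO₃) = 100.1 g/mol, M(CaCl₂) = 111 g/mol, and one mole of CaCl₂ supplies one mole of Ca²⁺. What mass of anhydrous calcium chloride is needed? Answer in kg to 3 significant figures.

Hardness to add: (200 − 153) = 47 mg/L as CaCO₃ × 943,000 L = 44,320 g as CaCO₃.
Moles of Ca²⁺ (1 mol Ca²⁺ ≡ 1 mol CaCO₃): 44,320 / 100.1 g/mol = 442.8 mol.
Mass of CaCl₂: 442.8 × 111 = 49,150 g.

49.1 kg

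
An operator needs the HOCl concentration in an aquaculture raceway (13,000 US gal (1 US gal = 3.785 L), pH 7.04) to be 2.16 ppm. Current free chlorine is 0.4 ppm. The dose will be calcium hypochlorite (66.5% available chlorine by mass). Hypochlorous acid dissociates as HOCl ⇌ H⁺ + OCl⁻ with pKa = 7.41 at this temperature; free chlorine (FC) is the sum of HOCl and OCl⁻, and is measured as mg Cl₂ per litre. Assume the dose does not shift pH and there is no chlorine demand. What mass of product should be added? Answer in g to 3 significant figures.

198 g

Volume: 13,000 US gal × 3.785 L/gal = 49,205 L.
[OCl⁻]/[HOCl] = 10^(pH − pKa) = 10^(7.04 − 7.41) = 0.4266; fraction as HOCl = 1/(1 + 0.4266) = 0.701.
Free chlorine required for 2.16 ppm HOCl: 2.16 / 0.701 = 3.081 ppm.
FC to add: 3.081 − 0.4 = 2.681 mg/L as Cl₂.
Cl₂ equivalent: 2.681 mg/L × 49,205 L = 131.9 g.
Product at 66.5% available Cl: 131.9 / 0.665 = 198.4 g.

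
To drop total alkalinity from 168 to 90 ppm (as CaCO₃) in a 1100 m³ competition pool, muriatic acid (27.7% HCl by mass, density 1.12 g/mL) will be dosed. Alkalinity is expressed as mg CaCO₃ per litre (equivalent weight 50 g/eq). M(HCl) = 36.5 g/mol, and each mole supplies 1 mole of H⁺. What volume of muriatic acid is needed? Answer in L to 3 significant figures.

Volume: 1100 m³ = 1,100,000 L.
Alkalinity to neutralize: (168 − 90) = 78 mg/L as CaCO₃ × 1,100,000 L = 85,800 g as CaCO₃.
Equivalents of H⁺ required: 85,800 ÷ 50 g/eq = 1716 eq = 1716 mol HCl.
Mass of HCl: 1716 × 36.5 = 62,630 g.
Mass of 27.7% solution: 62,630 / 0.277 = 226,100 g.
Volume: 226,100 g ÷ 1.12 g/mL = 201,900 mL.

202 L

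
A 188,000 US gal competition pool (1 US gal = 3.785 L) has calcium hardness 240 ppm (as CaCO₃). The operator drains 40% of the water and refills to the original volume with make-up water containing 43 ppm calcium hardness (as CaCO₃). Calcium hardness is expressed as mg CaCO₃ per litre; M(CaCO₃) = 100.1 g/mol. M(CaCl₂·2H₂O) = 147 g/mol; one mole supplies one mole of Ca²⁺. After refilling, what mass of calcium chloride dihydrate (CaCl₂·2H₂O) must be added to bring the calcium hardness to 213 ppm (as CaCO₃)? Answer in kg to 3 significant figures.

54.1 kg

Volume: 188,000 US gal × 3.785 L/gal = 711,580 L.
After draining 40% and refilling: 240 × 0.60 + 43 × 0.40 = 161.2 ppm.
Deficit to target: 213 − 161.2 = 51.8 mg/L.
As CaCO₃: 51.8 mg/L × 711,580 L = 36,860 g; ÷ 100.1 = 368.2 mol Ca²⁺.
Mass: 368.2 × 147 = 54,130 g.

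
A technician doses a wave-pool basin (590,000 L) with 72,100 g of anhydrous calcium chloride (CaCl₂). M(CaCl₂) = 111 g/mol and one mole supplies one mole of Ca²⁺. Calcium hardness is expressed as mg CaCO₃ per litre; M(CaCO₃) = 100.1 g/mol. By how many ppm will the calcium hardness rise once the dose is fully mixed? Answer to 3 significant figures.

110 ppm

Moles of Ca²⁺: 72,100 g ÷ 111 g/mol = 649.5 mol.
As CaCO₃: 649.5 mol × 100.1 g/mol = 65,020 g.
Rise: 65,020 g / 590,000 L × 1000 = 110.2 mg/L.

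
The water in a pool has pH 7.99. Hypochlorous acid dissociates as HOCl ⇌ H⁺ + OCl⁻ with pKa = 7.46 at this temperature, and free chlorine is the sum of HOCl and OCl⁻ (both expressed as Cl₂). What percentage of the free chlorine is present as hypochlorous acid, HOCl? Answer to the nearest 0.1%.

[OCl⁻]/[HOCl] = 10^(pH − pKa) = 10^(7.99 − 7.46) = 10^0.53 = 3.388.
Fraction as HOCl = 1 / (1 + 3.388) = 0.2279.

22.8%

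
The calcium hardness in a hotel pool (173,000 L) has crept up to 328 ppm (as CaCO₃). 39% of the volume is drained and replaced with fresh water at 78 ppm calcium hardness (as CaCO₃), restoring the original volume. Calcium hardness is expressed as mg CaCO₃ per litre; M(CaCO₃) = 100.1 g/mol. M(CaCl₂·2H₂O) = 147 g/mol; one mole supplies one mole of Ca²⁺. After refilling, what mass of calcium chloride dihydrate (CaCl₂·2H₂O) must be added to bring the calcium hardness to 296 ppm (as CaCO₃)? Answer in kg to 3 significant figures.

After draining 39% and refilling: 328 × 0.61 + 78 × 0.39 = 230.5 ppm.
Deficit to target: 296 − 230.5 = 65.5 mg/L.
As CaCO₃: 65.5 mg/L × 173,000 L = 11,330 g; ÷ 100.1 = 113.2 mol Ca²⁺.
Mass: 113.2 × 147 = 16,640 g.

16.6 kg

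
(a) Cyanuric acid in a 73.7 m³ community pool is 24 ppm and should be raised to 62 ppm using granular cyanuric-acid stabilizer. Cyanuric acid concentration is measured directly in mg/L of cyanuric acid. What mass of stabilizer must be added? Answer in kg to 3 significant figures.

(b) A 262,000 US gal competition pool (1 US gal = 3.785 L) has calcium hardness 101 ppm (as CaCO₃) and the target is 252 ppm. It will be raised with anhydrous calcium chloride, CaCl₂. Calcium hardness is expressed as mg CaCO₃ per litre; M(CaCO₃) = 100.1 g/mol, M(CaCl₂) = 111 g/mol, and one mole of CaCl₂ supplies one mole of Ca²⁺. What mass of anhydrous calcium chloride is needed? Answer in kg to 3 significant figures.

(a) 2.80 kg; (b) 166 kg

(a) Volume: 73.7 m³ = 73,700 L.
(a) CYA to add: (62 − 24) = 38 mg/L × 73,700 L = 2801 g cyanuric acid.

(b) Volume: 262,000 US gal × 3.785 L/gal = 991,670 L.
(b) Hardness to add: (252 − 101) = 151 mg/L as CaCO₃ × 991,670 L = 149,700 g as CaCO₃.
(b) Moles of Ca²⁺ (1 mol Ca²⁺ ≡ 1 mol CaCO₃): 149,700 / 100.1 g/mol = 1496 mol.
(b) Mass of CaCl₂: 1496 × 111 = 166,000 g.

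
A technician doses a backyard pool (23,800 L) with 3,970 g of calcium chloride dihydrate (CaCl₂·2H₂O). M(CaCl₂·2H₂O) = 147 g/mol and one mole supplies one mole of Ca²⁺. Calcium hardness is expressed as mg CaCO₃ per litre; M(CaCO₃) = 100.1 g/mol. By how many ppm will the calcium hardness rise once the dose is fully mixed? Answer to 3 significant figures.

114 ppm

Moles of Ca²⁺: 3,970 g ÷ 147 g/mol = 27.01 mol.
As CaCO₃: 27.01 mol × 100.1 g/mol = 2703 g.
Rise: 2703 g / 23,800 L × 1000 = 113.6 mg/L.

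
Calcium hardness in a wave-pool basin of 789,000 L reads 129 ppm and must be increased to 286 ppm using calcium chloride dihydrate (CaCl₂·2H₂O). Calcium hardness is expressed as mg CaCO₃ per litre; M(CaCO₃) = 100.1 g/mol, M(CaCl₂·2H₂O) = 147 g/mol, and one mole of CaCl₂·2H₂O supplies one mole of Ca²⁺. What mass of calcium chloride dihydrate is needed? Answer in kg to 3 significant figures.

Hardness to add: (286 − 129) = 157 mg/L as CaCO₃ × 789,000 L = 123,900 g as CaCO₃.
Moles of Ca²⁺ (1 mol Ca²⁺ ≡ 1 mol CaCO₃): 123,900 / 100.1 g/mol = 1237 mol.
Mass of CaCl₂·2H₂O: 1237 × 147 = 181,900 g.

182 kg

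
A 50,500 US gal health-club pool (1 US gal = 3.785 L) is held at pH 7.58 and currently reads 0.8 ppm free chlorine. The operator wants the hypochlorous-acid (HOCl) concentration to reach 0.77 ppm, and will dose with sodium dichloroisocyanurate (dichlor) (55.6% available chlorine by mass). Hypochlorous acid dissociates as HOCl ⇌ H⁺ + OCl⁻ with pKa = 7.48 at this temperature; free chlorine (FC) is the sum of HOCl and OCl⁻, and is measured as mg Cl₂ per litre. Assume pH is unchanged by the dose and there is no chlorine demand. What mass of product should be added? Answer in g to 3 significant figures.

323 g

Volume: 50,500 US gal × 3.785 L/gal = 191,142 L.
[OCl⁻]/[HOCl] = 10^(pH − pKa) = 10^(7.58 − 7.48) = 1.259; fraction as HOCl = 1/(1 + 1.259) = 0.4427.
Free chlorine required for 0.77 ppm HOCl: 0.77 / 0.4427 = 1.739 ppm.
FC to add: 1.739 − 0.8 = 0.9394 mg/L as Cl₂.
Cl₂ equivalent: 0.9394 mg/L × 191,142 L = 179.6 g.
Product at 55.6% available Cl: 179.6 / 0.556 = 322.9 g.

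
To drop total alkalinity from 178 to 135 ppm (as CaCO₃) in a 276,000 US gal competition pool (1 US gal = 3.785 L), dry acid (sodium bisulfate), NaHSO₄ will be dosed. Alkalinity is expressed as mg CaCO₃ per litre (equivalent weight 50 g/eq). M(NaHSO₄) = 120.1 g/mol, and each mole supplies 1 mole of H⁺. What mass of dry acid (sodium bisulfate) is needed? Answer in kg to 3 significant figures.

108 kg

Volume: 276,000 US gal × 3.785 L/gal = 1,044,660 L.
Alkalinity to neutralize: (178 − 135) = 43 mg/L as CaCO₃ × 1,044,660 L = 44,920 g as CaCO₃.
Equivalents of H⁺ required: 44,920 ÷ 50 g/eq = 898.4 eq = 898.4 mol NaHSO₄.
Mass of NaHSO₄: 898.4 × 120.1 = 107,900 g.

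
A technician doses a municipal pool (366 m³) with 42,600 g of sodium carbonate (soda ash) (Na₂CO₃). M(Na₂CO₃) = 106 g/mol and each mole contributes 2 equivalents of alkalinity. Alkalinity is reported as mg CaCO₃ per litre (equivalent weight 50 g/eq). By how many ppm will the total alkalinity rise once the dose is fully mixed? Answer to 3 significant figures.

Volume: 366 m³ = 366,000 L.
Moles of Na₂CO₃: 42,600 g ÷ 106 g/mol = 401.9 mol → 803.8 eq of alkalinity.
As CaCO₃: 803.8 eq × 50 g/eq = 40,190 g.
Rise: 40,190 g / 366,000 L × 1000 = 109.8 mg/L.

110 ppm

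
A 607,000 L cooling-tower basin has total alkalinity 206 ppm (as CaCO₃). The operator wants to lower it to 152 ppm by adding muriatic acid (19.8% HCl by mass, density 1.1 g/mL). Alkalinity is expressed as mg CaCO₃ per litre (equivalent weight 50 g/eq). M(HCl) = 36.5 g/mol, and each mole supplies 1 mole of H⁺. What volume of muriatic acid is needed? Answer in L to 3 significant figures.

110 L

Alkalinity to neutralize: (206 − 152) = 54 mg/L as CaCO₃ × 607,000 L = 32,780 g as CaCO₃.
Equivalents of H⁺ required: 32,780 ÷ 50 g/eq = 655.6 eq = 655.6 mol HCl.
Mass of HCl: 655.6 × 36.5 = 23,930 g.
Mass of 19.8% solution: 23,930 / 0.198 = 120,800 g.
Volume: 120,800 g ÷ 1.1 g/mL = 109,900 mL.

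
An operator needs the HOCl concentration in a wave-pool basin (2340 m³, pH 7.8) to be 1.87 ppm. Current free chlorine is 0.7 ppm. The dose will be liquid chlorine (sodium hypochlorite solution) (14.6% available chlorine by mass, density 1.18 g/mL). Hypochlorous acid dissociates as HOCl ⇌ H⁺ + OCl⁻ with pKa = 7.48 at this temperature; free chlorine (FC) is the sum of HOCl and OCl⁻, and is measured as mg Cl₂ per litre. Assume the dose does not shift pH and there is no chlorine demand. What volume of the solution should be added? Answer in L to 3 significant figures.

Volume: 2340 m³ = 2,340,000 L.
[OCl⁻]/[HOCl] = 10^(pH − pKa) = 10^(7.8 − 7.48) = 2.089; fraction as HOCl = 1/(1 + 2.089) = 0.3237.
Free chlorine required for 1.87 ppm HOCl: 1.87 / 0.3237 = 5.777 ppm.
FC to add: 5.777 − 0.7 = 5.077 mg/L as Cl₂.
Cl₂ equivalent: 5.077 mg/L × 2,340,000 L = 11,880 g.
Product at 14.6% available Cl: 11,880 / 0.146 = 81,370 g.
Volume: 81,370 g ÷ 1.18 g/mL = 68,960 mL.

69.0 L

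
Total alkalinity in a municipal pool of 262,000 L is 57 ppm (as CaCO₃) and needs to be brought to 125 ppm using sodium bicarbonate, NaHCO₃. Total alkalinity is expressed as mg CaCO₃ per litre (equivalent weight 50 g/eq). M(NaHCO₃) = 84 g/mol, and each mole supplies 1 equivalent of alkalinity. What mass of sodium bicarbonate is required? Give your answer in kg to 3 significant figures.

29.9 kg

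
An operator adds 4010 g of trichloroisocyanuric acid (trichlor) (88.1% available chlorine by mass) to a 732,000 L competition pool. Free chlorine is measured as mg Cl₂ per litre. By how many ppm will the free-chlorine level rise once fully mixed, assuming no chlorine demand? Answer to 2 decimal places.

Available chlorine delivered: 4010 g × 0.881 = 3533 g as Cl₂.
Concentration rise: 3533 g / 732,000 L = 4.826 mg/L = 4.83 ppm.

4.83 ppm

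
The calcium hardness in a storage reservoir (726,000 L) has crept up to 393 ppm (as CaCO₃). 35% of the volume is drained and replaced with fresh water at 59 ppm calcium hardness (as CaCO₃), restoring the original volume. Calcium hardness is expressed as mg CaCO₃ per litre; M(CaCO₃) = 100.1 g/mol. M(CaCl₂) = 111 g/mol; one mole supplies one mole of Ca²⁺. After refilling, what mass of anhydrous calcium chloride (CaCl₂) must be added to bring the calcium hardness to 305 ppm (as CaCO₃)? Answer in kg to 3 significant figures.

23.3 kg

After draining 35% and refilling: 393 × 0.65 + 59 × 0.35 = 276.1 ppm.
Deficit to target: 305 − 276.1 = 28.9 mg/L.
As CaCO₃: 28.9 mg/L × 726,000 L = 20,980 g; ÷ 100.1 = 209.6 mol Ca²⁺.
Mass: 209.6 × 111 = 23,270 g.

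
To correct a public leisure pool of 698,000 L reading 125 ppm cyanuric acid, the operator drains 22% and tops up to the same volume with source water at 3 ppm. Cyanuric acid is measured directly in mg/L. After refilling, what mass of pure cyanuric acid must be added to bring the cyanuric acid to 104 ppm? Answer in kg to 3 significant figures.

4.08 kg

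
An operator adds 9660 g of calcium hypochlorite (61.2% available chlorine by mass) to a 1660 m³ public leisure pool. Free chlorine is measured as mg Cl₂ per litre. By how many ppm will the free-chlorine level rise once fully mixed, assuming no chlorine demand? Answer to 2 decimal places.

3.56 ppm

Volume: 1660 m³ = 1,660,000 L.
Available chlorine delivered: 9660 g × 0.612 = 5912 g as Cl₂.
Concentration rise: 5912 g / 1,660,000 L = 3.561 mg/L = 3.56 ppm.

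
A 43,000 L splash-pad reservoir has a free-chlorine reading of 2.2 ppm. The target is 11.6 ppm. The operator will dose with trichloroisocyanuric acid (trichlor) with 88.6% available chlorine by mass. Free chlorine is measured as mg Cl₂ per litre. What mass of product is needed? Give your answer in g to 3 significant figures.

Chlorine deficit: 11.6 − 2.2 = 9.4 ppm = 9.4 mg/L as Cl₂.
Cl₂ equivalent needed: 9.4 mg/L × 43,000 L = 404,200 mg = 404.2 g.
Product at 88.6% available chlorine: 404.2 / 0.886 = 456.2 g.

456 g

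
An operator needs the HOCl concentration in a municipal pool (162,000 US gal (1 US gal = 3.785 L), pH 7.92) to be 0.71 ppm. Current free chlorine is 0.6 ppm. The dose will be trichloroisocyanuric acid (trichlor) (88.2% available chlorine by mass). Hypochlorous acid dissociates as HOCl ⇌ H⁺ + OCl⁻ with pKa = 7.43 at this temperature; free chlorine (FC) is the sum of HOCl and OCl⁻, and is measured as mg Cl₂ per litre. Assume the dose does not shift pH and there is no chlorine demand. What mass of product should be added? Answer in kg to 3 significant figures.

Volume: 162,000 US gal × 3.785 L/gal = 613,170 L.
[OCl⁻]/[HOCl] = 10^(pH − pKa) = 10^(7.92 − 7.43) = 3.09; fraction as HOCl = 1/(1 + 3.09) = 0.2445.
Free chlorine required for 0.71 ppm HOCl: 0.71 / 0.2445 = 2.904 ppm.
FC to add: 2.904 − 0.6 = 2.304 mg/L as Cl₂.
Cl₂ equivalent: 2.304 mg/L × 613,170 L = 1413 g.
Product at 88.2% available Cl: 1413 / 0.882 = 1602 g.

1.60 kg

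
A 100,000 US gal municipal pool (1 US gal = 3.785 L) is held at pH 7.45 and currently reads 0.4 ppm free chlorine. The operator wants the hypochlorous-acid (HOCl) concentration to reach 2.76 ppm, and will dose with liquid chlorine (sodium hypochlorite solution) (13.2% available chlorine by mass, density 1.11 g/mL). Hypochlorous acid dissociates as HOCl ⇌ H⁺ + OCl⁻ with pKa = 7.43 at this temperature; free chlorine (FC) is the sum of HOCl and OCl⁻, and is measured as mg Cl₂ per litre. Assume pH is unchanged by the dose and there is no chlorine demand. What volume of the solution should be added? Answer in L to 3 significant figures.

13.6 L

Volume: 100,000 US gal × 3.785 L/gal = 378,500 L.
[OCl⁻]/[HOCl] = 10^(pH − pKa) = 10^(7.45 − 7.43) = 1.047; fraction as HOCl = 1/(1 + 1.047) = 0.4885.
Free chlorine required for 2.76 ppm HOCl: 2.76 / 0.4885 = 5.65 ppm.
FC to add: 5.65 − 0.4 = 5.25 mg/L as Cl₂.
Cl₂ equivalent: 5.25 mg/L × 378,500 L = 1987 g.
Product at 13.2% available Cl: 1987 / 0.132 = 15,050 g.
Volume: 15,050 g ÷ 1.11 g/mL = 13,560 mL.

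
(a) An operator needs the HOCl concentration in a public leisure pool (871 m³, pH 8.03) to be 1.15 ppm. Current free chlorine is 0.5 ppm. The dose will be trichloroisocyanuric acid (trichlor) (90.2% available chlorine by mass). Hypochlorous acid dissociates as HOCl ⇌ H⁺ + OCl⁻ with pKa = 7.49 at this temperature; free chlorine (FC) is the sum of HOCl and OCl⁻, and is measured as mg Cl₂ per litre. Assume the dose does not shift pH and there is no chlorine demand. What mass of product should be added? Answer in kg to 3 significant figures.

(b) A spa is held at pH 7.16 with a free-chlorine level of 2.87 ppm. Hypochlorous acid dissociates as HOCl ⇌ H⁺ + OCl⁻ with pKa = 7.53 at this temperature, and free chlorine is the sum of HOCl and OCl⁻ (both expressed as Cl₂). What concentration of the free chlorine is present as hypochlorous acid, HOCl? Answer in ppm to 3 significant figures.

(a) Volume: 871 m³ = 871,000 L.
(a) [OCl⁻]/[HOCl] = 10^(pH − pKa) = 10^(8.03 − 7.49) = 3.467; fraction as HOCl = 1/(1 + 3.467) = 0.2238.
(a) Free chlorine required for 1.15 ppm HOCl: 1.15 / 0.2238 = 5.137 ppm.
(a) FC to add: 5.137 − 0.5 = 4.637 mg/L as Cl₂.
(a) Cl₂ equivalent: 4.637 mg/L × 871,000 L = 4039 g.
(a) Product at 90.2% available Cl: 4039 / 0.902 = 4478 g.

(b) [OCl⁻]/[HOCl] = 10^(pH − pKa) = 10^(7.16 − 7.53) = 10^-0.37 = 0.4266.
(b) Fraction as HOCl = 1 / (1 + 0.4266) = 0.701.
(b) HOCl = 0.701 × 2.87 ppm = 2.012 ppm.

(a) 4.48 kg; (b) 2.01 ppm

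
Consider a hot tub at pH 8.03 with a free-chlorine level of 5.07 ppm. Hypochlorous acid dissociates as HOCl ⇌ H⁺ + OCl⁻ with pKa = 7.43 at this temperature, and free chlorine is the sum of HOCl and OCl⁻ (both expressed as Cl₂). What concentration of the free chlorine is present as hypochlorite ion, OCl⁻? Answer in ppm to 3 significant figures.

[OCl⁻]/[HOCl] = 10^(pH − pKa) = 10^(8.03 − 7.43) = 10^0.60 = 3.981.
Fraction as HOCl = 1 / (1 + 3.981) = 0.2008.
OCl⁻ = (1 − 0.2008) × 5.07 ppm = 4.052 ppm.

4.05 ppm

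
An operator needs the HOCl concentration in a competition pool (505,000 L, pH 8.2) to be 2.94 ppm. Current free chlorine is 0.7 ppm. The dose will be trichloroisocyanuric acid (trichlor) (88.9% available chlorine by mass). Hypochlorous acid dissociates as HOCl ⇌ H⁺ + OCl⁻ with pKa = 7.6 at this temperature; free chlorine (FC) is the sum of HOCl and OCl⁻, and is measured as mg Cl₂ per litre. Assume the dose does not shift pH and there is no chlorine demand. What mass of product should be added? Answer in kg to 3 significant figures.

7.92 kg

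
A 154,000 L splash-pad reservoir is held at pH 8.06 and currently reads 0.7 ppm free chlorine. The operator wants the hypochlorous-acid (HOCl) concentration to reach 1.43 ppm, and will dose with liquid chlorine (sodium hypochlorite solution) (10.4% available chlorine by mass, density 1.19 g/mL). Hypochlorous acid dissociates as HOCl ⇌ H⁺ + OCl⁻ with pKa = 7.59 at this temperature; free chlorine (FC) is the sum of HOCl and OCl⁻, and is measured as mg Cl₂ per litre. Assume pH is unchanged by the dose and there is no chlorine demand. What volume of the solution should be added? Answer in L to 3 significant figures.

6.16 L

[OCl⁻]/[HOCl] = 10^(pH − pKa) = 10^(8.06 − 7.59) = 2.951; fraction as HOCl = 1/(1 + 2.951) = 0.2531.
Free chlorine required for 1.43 ppm HOCl: 1.43 / 0.2531 = 5.65 ppm.
FC to add: 5.65 − 0.7 = 4.95 mg/L as Cl₂.
Cl₂ equivalent: 4.95 mg/L × 154,000 L = 762.3 g.
Product at 10.4% available Cl: 762.3 / 0.104 = 7330 g.
Volume: 7330 g ÷ 1.19 g/mL = 6160 mL.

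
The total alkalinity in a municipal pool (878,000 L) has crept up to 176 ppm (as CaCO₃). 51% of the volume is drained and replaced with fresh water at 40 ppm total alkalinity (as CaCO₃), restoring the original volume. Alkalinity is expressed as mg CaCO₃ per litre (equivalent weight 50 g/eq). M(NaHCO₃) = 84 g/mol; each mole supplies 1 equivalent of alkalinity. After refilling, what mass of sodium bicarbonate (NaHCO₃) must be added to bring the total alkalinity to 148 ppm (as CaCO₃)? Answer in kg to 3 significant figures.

After draining 51% and refilling: 176 × 0.49 + 40 × 0.51 = 106.64 ppm.
Deficit to target: 148 − 106.64 = 41.36 mg/L.
As CaCO₃: 41.36 mg/L × 878,000 L = 36,310 g; ÷ 50 g/eq ÷ 1 = 726.3 mol NaHCO₃.
Mass: 726.3 × 84 = 61,010 g.

61.0 kg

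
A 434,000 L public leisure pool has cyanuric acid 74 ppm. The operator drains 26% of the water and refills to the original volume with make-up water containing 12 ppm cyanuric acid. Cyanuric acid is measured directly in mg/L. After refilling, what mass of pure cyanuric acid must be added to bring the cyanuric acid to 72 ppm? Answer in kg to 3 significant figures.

6.13 kg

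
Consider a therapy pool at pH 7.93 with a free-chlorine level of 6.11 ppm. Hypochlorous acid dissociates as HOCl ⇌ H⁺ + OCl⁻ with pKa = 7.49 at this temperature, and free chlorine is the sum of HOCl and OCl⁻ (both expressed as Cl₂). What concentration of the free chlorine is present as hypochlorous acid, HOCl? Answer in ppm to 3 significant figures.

1.63 ppm

[OCl⁻]/[HOCl] = 10^(pH − pKa) = 10^(7.93 − 7.49) = 10^0.44 = 2.754.
Fraction as HOCl = 1 / (1 + 2.754) = 0.2664.
HOCl = 0.2664 × 6.11 ppm = 1.627 ppm.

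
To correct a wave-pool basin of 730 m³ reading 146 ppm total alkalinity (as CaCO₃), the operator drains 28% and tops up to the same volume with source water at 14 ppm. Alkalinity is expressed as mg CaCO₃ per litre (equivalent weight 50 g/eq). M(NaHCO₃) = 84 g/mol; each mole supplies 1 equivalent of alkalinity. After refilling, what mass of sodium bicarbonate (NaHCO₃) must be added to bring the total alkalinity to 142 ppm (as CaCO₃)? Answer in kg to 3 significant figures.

Volume: 730 m³ = 730,000 L.
After draining 28% and refilling: 146 × 0.72 + 14 × 0.28 = 109.04 ppm.
Deficit to target: 142 − 109.04 = 32.96 mg/L.
As CaCO₃: 32.96 mg/L × 730,000 L = 24,060 g; ÷ 50 g/eq ÷ 1 = 481.2 mol NaHCO₃.
Mass: 481.2 × 84 = 40,420 g.

40.4 kg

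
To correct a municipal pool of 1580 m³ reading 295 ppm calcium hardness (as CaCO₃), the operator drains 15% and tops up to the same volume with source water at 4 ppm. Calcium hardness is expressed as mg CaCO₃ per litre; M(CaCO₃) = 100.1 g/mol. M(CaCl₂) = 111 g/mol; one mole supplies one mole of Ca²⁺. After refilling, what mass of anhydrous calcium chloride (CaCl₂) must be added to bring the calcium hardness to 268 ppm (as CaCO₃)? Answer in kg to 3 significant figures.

29.2 kg

Volume: 1580 m³ = 1,580,000 L.
After draining 15% and refilling: 295 × 0.85 + 4 × 0.15 = 251.35 ppm.
Deficit to target: 268 − 251.35 = 16.65 mg/L.
As CaCO₃: 16.65 mg/L × 1,580,000 L = 26,310 g; ÷ 100.1 = 262.8 mol Ca²⁺.
Mass: 262.8 × 111 = 29,170 g.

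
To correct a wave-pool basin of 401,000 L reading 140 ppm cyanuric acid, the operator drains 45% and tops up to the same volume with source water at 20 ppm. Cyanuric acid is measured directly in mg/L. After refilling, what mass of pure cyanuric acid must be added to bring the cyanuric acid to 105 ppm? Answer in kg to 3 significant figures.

After draining 45% and refilling: 140 × 0.55 + 20 × 0.45 = 86 ppm.
Deficit to target: 105 − 86 = 19 mg/L.
Mass: 19 mg/L × 401,000 L = 7619 g cyanuric acid.

7.62 kg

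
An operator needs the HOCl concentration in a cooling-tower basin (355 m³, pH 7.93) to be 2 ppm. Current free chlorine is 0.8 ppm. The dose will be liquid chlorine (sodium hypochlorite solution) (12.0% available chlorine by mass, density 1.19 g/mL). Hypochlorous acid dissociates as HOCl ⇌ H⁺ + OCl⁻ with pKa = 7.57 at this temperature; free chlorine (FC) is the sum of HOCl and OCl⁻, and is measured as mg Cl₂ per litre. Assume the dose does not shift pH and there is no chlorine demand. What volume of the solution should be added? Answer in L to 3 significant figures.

14.4 L

Volume: 355 m³ = 355,000 L.
[OCl⁻]/[HOCl] = 10^(pH − pKa) = 10^(7.93 − 7.57) = 2.291; fraction as HOCl = 1/(1 + 2.291) = 0.3039.
Free chlorine required for 2 ppm HOCl: 2 / 0.3039 = 6.582 ppm.
FC to add: 6.582 − 0.8 = 5.782 mg/L as Cl₂.
Cl₂ equivalent: 5.782 mg/L × 355,000 L = 2053 g.
Product at 12.0% available Cl: 2053 / 0.12 = 17,100 g.
Volume: 17,100 g ÷ 1.19 g/mL = 14,370 mL.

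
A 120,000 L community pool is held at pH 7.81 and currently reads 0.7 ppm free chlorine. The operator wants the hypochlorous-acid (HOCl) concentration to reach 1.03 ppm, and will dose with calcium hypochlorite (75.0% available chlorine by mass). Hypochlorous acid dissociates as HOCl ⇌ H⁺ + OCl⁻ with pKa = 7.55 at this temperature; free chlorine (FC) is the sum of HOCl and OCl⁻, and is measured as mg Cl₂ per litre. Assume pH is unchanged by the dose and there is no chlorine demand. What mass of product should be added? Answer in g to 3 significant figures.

[OCl⁻]/[HOCl] = 10^(pH − pKa) = 10^(7.81 − 7.55) = 1.82; fraction as HOCl = 1/(1 + 1.82) = 0.3546.
Free chlorine required for 1.03 ppm HOCl: 1.03 / 0.3546 = 2.904 ppm.
FC to add: 2.904 − 0.7 = 2.204 mg/L as Cl₂.
Cl₂ equivalent: 2.204 mg/L × 120,000 L = 264.5 g.
Product at 75.0% available Cl: 264.5 / 0.75 = 352.7 g.

353 g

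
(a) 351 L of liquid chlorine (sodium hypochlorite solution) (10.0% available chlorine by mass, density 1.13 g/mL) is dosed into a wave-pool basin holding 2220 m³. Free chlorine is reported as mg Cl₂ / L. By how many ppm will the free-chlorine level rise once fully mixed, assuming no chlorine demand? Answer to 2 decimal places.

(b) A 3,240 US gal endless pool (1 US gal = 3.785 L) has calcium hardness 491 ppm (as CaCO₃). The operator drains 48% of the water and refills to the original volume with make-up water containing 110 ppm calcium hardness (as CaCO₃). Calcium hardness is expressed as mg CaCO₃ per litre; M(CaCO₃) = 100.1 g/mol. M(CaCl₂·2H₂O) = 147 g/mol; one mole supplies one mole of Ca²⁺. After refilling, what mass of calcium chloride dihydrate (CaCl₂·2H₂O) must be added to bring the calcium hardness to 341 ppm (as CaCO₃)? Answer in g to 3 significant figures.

(a) 17.87 ppm; (b) 592 g

(a) Volume: 2220 m³ = 2,220,000 L.
(a) Mass of solution: 351 L × 1000 mL/L × 1.13 g/mL = 396,600 g.
(a) Available chlorine delivered: 396,600 g × 0.1 = 39,660 g as Cl₂.
(a) Concentration rise: 39,660 g / 2,220,000 L = 17.87 mg/L = 17.87 ppm.

(b) Volume: 3,240 US gal × 3.785 L/gal = 12,263 L.
(b) After draining 48% and refilling: 491 × 0.52 + 110 × 0.48 = 308.12 ppm.
(b) Deficit to target: 341 − 308.12 = 32.88 mg/L.
(b) As CaCO₃: 32.88 mg/L × 12,263 L = 403.2 g; ÷ 100.1 = 4.028 mol Ca²⁺.
(b) Mass: 4.028 × 147 = 592.1 g.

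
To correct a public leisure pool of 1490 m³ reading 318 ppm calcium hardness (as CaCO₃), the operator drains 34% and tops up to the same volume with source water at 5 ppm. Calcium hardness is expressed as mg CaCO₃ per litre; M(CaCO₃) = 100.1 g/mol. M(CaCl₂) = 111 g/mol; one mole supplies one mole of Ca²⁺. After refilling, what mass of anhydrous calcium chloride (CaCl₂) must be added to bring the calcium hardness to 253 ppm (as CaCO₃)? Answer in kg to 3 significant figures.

68.4 kg

Volume: 1490 m³ = 1,490,000 L.
After draining 34% and refilling: 318 × 0.66 + 5 × 0.34 = 211.58 ppm.
Deficit to target: 253 − 211.58 = 41.42 mg/L.
As CaCO₃: 41.42 mg/L × 1,490,000 L = 61,720 g; ÷ 100.1 = 616.5 mol Ca²⁺.
Mass: 616.5 × 111 = 68,440 g.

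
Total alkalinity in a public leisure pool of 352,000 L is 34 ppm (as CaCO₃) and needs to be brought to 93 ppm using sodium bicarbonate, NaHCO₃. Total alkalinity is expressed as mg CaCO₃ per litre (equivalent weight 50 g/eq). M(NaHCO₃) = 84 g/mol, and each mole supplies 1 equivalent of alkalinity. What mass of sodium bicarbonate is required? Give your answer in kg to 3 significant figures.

34.9 kg

Alkalinity to add: (93 − 34) = 59 mg/L as CaCO₃ × 352,000 L = 20,770 g as CaCO₃.
Equivalents: 20,770 g ÷ 50 g/eq = 415.4 eq.
NaHCO₃ supplies 1 eq per mole → 415.4 mol.
Mass: 415.4 mol × 84 g/mol = 34,890 g.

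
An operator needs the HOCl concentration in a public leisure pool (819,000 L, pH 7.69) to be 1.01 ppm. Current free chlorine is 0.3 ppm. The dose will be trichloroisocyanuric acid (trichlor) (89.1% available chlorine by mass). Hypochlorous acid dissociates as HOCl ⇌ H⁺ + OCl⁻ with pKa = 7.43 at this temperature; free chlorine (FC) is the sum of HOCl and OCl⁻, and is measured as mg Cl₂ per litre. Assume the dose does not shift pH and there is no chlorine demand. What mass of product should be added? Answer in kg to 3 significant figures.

[OCl⁻]/[HOCl] = 10^(pH − pKa) = 10^(7.69 − 7.43) = 1.82; fraction as HOCl = 1/(1 + 1.82) = 0.3546.
Free chlorine required for 1.01 ppm HOCl: 1.01 / 0.3546 = 2.848 ppm.
FC to add: 2.848 − 0.3 = 2.548 mg/L as Cl₂.
Cl₂ equivalent: 2.548 mg/L × 819,000 L = 2087 g.
Product at 89.1% available Cl: 2087 / 0.891 = 2342 g.

2.34 kg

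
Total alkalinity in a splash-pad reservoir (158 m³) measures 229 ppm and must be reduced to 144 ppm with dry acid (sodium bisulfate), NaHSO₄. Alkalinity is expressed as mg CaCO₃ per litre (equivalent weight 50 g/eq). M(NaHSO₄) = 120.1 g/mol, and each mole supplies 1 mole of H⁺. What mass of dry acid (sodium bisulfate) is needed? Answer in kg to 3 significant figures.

Volume: 158 m³ = 158,000 L.
Alkalinity to neutralize: (229 − 144) = 85 mg/L as CaCO₃ × 158,000 L = 13,430 g as CaCO₃.
Equivalents of H⁺ required: 13,430 ÷ 50 g/eq = 268.6 eq = 268.6 mol NaHSO₄.
Mass of NaHSO₄: 268.6 × 120.1 = 32,260 g.

32.3 kg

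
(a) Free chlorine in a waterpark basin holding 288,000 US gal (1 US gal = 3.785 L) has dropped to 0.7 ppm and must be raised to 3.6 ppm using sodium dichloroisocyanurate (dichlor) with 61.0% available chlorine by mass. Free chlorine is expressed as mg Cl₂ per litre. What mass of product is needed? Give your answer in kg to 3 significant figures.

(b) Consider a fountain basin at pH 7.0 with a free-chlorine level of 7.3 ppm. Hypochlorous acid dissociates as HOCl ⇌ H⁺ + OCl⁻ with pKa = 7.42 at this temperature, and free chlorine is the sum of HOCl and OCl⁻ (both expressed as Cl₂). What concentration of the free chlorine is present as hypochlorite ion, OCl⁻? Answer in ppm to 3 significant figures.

(a) 5.18 kg; (b) 2.01 ppm

(a) Volume: 288,000 US gal × 3.785 L/gal = 1,090,080 L.
(a) Chlorine deficit: 3.6 − 0.7 = 2.9 ppm = 2.9 mg/L as Cl₂.
(a) Cl₂ equivalent needed: 2.9 mg/L × 1,090,080 L = 3,161,000 mg = 3161 g.
(a) Product at 61.0% available chlorine: 3161 / 0.61 = 5182 g.

(b) [OCl⁻]/[HOCl] = 10^(pH − pKa) = 10^(7.0 − 7.42) = 10^-0.42 = 0.3802.
(b) Fraction as HOCl = 1 / (1 + 0.3802) = 0.7245.
(b) OCl⁻ = (1 − 0.7245) × 7.3 ppm = 2.011 ppm.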